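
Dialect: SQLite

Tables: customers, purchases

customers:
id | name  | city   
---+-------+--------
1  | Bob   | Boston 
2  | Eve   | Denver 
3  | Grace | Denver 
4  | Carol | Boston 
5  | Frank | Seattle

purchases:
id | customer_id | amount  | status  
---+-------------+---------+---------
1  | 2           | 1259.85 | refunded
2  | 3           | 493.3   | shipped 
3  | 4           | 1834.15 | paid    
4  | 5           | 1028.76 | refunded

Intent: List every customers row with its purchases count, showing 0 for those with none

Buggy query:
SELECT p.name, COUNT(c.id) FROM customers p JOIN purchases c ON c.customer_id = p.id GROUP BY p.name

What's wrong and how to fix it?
Bug: An inner join excludes parents with zero children

Fix: Use LEFT JOIN so parents without children still appear (COUNT(c.id) gives 0)

Corrected query:
SELECT p.name, COUNT(c.id) FROM customers p LEFT JOIN purchases c ON c.customer_id = p.id GROUP BY p.name

Result:
name  | COUNT(c.id)
------+------------
Bob   | 0          
Carol | 1          
Eve   | 1          
Frank | 1          
Grace | 1          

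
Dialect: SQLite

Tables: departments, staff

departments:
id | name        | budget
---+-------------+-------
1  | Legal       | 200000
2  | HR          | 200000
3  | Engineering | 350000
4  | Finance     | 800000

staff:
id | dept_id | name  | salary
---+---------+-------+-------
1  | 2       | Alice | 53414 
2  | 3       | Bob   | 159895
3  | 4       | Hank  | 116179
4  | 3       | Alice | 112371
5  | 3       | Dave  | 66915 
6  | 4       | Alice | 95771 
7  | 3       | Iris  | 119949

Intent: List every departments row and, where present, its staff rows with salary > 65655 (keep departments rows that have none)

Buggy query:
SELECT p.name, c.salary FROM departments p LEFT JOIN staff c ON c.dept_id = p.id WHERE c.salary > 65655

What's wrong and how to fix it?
Bug: A WHERE condition on the right-hand table after LEFT JOIN drops unmatched parents

Fix: Put 'c.salary > 65655' in the JOIN's ON clause instead of WHERE

Corrected query:
SELECT p.name, c.salary FROM departments p LEFT JOIN staff c ON c.dept_id = p.id AND c.salary > 65655

Result:
name        | salary
------------+-------
Legal       | NULL  
HR          | NULL  
Engineering | 66915 
Engineering | 112371
Engineering | 119949
Engineering | 159895
Finance     | 95771 
Finance     | 116179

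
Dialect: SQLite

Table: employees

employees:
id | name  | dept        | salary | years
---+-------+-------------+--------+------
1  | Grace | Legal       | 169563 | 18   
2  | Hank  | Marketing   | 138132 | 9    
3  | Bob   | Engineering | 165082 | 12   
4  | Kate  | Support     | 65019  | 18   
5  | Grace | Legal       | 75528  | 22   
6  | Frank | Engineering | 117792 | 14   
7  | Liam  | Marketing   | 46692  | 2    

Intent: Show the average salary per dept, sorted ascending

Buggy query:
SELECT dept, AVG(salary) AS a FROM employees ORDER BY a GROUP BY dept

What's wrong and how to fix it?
Bug: GROUP BY must precede ORDER BY

Fix: Move ORDER BY to the end, after GROUP BY

Corrected query:
SELECT dept, AVG(salary) AS a FROM employees GROUP BY dept ORDER BY a

Result:
dept        | a       
------------+---------
Support     | 65019   
Marketing   | 92412   
Legal       | 122545.5
Engineering | 141437  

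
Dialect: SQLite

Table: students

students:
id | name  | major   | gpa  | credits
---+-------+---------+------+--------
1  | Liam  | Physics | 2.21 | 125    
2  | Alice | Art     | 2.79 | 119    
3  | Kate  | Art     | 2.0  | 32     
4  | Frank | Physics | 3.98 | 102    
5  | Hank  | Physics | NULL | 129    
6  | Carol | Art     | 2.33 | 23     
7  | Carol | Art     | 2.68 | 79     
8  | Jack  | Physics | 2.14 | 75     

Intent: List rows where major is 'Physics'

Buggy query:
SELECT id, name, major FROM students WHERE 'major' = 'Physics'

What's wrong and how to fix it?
Bug: 'major' in single quotes is a string literal, not the column; the comparison is literal-vs-literal and never true

Fix: Reference the column as major without single quotes

Corrected query:
SELECT id, name, major FROM students WHERE major = 'Physics'

Result:
id | name  | major  
---+-------+--------
1  | Liam  | Physics
4  | Frank | Physics
5  | Hank  | Physics
8  | Jack  | Physics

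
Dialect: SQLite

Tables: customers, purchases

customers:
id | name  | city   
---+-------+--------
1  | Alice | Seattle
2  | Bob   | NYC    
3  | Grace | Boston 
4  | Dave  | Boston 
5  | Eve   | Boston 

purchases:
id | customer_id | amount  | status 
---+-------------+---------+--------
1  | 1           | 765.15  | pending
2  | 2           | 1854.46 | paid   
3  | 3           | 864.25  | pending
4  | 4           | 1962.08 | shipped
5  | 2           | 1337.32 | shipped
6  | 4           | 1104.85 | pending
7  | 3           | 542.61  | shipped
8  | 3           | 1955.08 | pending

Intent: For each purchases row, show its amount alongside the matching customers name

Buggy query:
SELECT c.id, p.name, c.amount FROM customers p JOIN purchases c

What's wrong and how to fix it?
Bug: Missing join condition: each purchases row is matched to all customers rows instead of just its own

Fix: Specify the join condition linking the foreign key to the parent id

Corrected query:
SELECT c.id, p.name, c.amount FROM customers p JOIN purchases c ON c.customer_id = p.id

Result:
id | name  | amount 
---+-------+--------
1  | Alice | 765.15 
2  | Bob   | 1854.46
3  | Grace | 864.25 
4  | Dave  | 1962.08
5  | Bob   | 1337.32
6  | Dave  | 1104.85
7  | Grace | 542.61 
8  | Grace | 1955.08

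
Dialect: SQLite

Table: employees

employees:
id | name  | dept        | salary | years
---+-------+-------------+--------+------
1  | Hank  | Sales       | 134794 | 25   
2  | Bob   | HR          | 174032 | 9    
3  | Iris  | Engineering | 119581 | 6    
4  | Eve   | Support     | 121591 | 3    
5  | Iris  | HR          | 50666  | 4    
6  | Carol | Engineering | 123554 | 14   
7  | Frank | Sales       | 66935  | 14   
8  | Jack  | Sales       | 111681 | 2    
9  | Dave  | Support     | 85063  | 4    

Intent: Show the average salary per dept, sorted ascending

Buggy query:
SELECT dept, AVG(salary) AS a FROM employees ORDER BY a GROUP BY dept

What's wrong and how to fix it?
Bug: GROUP BY must precede ORDER BY

Fix: Move ORDER BY to the end, after GROUP BY

Corrected query:
SELECT dept, AVG(salary) AS a FROM employees GROUP BY dept ORDER BY a

Result:
dept        | a       
------------+---------
Support     | 103327  
Sales       | 104470  
HR          | 112349  
Engineering | 121567.5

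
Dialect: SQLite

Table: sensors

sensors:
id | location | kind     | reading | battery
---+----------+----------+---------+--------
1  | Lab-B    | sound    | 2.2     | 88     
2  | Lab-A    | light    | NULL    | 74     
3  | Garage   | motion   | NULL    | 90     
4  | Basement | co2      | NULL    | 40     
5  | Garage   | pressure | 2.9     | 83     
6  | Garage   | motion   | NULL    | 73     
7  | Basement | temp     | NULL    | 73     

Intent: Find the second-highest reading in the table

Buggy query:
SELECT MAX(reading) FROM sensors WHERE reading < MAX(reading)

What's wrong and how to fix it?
Bug: MAX(reading) on the right of the comparison is an aggregate-in-WHERE error

Fix: Put the inner MAX in a scalar subquery

Corrected query:
SELECT MAX(reading) FROM sensors WHERE reading < (SELECT MAX(reading) FROM sensors)

Result:
MAX(reading)
------------
2.2         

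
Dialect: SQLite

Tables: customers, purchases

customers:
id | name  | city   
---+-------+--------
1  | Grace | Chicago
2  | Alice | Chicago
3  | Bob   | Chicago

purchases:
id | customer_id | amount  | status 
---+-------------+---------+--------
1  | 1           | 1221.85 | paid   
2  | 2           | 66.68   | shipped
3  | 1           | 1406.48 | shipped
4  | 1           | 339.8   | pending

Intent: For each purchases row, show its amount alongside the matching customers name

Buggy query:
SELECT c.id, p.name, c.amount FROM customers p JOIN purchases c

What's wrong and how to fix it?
Bug: JOIN with no ON clause produces a cartesian product; every purchases row pairs with every customers row

Fix: Add ON c.customer_id = p.id to the JOIN

Corrected query:
SELECT c.id, p.name, c.amount FROM customers p JOIN purchases c ON c.customer_id = p.id

Result:
id | name  | amount 
---+-------+--------
1  | Grace | 1221.85
2  | Alice | 66.68  
3  | Grace | 1406.48
4  | Grace | 339.8  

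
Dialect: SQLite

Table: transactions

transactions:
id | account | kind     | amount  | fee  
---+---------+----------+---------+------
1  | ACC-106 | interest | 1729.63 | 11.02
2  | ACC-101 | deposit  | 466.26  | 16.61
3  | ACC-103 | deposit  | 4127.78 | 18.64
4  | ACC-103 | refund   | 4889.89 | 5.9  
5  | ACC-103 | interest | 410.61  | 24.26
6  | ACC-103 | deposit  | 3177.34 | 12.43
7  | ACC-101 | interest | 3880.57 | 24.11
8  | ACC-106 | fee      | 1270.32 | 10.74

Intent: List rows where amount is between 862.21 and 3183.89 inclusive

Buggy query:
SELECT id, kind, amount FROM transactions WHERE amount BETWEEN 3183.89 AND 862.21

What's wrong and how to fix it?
Bug: The bounds are reversed; BETWEEN a AND b requires a <= b to match anything

Fix: Write BETWEEN 862.21 AND 3183.89

Corrected query:
SELECT id, kind, amount FROM transactions WHERE amount BETWEEN 862.21 AND 3183.89

Result:
id | kind     | amount 
---+----------+--------
1  | interest | 1729.63
6  | deposit  | 3177.34
8  | fee      | 1270.32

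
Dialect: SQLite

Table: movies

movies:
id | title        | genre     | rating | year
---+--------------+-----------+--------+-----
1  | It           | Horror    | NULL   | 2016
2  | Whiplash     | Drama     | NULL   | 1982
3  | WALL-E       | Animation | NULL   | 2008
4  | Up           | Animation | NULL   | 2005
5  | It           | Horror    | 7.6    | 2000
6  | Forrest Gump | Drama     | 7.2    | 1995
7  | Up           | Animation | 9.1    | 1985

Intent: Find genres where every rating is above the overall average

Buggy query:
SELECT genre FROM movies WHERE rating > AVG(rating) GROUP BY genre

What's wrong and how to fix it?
Bug: WHERE evaluates per row before aggregation, so AVG() is unavailable

Fix: Compute the overall average in a scalar subquery and compare each group's MIN against it in HAVING

Corrected query:
SELECT genre FROM movies GROUP BY genre HAVING MIN(rating) > (SELECT AVG(rating) FROM movies)

Result:
genre    
---------
Animation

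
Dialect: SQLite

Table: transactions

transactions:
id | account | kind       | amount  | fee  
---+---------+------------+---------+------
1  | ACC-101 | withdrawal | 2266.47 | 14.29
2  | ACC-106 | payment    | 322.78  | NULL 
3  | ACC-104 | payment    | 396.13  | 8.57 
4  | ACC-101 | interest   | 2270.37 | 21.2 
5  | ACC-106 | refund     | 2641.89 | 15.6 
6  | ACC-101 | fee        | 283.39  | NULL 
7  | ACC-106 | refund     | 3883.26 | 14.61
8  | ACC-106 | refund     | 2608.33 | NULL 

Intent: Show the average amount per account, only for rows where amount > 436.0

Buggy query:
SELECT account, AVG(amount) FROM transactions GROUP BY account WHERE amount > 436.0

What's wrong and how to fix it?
Bug: Row-level WHERE must come before GROUP BY in the clause order

Fix: Move the WHERE clause before GROUP BY

Corrected query:
SELECT account, AVG(amount) FROM transactions WHERE amount > 436.0 GROUP BY account

Result:
account | AVG(amount)
--------+------------
ACC-101 | 2268.42    
ACC-106 | 3044.493333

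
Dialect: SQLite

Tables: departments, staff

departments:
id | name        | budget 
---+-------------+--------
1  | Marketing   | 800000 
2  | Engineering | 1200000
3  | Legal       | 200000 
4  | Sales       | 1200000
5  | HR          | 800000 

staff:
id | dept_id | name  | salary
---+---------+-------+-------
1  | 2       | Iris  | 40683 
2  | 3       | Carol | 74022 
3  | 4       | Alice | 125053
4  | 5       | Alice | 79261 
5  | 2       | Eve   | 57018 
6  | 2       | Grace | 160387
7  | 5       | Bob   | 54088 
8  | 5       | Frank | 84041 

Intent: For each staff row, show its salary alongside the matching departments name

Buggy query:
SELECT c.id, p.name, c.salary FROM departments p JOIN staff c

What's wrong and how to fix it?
Bug: Missing join condition: each staff row is matched to all departments rows instead of just its own

Fix: Add ON c.dept_id = p.id to the JOIN

Corrected query:
SELECT c.id, p.name, c.salary FROM departments p JOIN staff c ON c.dept_id = p.id

Result:
id | name        | salary
---+-------------+-------
1  | Engineering | 40683 
2  | Legal       | 74022 
3  | Sales       | 125053
4  | HR          | 79261 
5  | Engineering | 57018 
6  | Engineering | 160387
7  | HR          | 54088 
8  | HR          | 84041 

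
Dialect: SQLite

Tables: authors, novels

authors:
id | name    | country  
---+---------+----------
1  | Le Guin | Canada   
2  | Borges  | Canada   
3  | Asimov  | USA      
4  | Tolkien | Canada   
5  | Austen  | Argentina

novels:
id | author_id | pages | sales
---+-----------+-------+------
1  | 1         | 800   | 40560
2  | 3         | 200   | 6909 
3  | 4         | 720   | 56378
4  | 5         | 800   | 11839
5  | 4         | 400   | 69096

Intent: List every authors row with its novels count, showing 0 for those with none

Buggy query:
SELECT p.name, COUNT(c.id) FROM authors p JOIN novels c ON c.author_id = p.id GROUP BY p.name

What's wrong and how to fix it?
Bug: An inner join excludes parents with zero children

Fix: Switch to LEFT JOIN to retain unmatched parent rows

Corrected query:
SELECT p.name, COUNT(c.id) FROM authors p LEFT JOIN novels c ON c.author_id = p.id GROUP BY p.name

Result:
name    | COUNT(c.id)
--------+------------
Asimov  | 1          
Austen  | 1          
Borges  | 0          
Le Guin | 1          
Tolkien | 2          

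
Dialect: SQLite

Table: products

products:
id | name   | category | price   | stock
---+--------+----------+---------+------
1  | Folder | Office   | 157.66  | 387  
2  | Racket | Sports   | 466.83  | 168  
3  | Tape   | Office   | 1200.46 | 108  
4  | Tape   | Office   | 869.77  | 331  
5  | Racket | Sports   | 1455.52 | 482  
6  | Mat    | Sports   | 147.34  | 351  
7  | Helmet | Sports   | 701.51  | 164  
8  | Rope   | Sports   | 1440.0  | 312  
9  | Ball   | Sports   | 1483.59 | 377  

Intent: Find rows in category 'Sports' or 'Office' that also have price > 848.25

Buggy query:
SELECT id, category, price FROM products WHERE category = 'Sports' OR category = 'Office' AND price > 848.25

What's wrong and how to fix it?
Bug: AND binds tighter than OR, so this parses as category = 'Sports' OR (category = 'Office' AND price > 848.25)

Fix: Add parentheses around the OR so the AND applies to both alternatives

Corrected query:
SELECT id, category, price FROM products WHERE (category = 'Sports' OR category = 'Office') AND price > 848.25

Result:
id | category | price  
---+----------+--------
3  | Office   | 1200.46
4  | Office   | 869.77 
5  | Sports   | 1455.52
8  | Sports   | 1440   
9  | Sports   | 1483.59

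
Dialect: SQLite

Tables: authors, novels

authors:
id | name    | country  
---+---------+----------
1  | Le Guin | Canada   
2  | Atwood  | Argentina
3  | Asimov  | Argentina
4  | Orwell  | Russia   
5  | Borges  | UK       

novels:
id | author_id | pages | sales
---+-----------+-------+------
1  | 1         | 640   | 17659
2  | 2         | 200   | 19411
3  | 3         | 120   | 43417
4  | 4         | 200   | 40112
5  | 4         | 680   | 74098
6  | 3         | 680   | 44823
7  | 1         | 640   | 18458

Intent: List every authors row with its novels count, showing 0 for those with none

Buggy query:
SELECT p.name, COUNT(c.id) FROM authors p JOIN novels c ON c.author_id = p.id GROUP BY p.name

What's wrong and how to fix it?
Bug: INNER JOIN drops authors rows that have no matching novels rows

Fix: Use LEFT JOIN so parents without children still appear (COUNT(c.id) gives 0)

Corrected query:
SELECT p.name, COUNT(c.id) FROM authors p LEFT JOIN novels c ON c.author_id = p.id GROUP BY p.name

Result:
name    | COUNT(c.id)
--------+------------
Asimov  | 2          
Atwood  | 1          
Borges  | 0          
Le Guin | 2          
Orwell  | 2          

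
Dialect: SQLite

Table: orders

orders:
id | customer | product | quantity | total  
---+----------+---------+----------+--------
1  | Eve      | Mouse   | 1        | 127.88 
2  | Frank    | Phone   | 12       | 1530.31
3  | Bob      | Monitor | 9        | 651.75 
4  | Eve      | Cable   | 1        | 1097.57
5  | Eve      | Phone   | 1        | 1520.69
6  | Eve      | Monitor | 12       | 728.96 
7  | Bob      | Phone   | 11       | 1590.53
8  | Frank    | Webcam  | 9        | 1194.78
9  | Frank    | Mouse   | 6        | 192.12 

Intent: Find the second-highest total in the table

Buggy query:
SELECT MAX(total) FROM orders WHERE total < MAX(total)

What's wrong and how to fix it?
Bug: MAX(total) on the right of the comparison is an aggregate-in-WHERE error

Fix: Put the inner MAX in a scalar subquery

Corrected query:
SELECT MAX(total) FROM orders WHERE total < (SELECT MAX(total) FROM orders)

Result:
MAX(total)
----------
1530.31   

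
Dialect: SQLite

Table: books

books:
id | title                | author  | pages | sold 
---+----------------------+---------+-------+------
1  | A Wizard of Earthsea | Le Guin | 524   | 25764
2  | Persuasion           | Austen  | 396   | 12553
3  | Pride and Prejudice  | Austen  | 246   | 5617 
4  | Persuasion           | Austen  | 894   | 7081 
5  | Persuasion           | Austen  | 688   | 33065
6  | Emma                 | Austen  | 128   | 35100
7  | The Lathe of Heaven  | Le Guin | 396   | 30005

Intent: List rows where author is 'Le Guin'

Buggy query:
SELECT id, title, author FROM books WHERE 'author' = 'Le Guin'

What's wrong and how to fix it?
Bug: Single quotes denote string literals in SQL; the column name is being compared as a constant string

Fix: Remove the quotes around the column name (or use double quotes for an identifier)

Corrected query:
SELECT id, title, author FROM books WHERE author = 'Le Guin'

Result:
id | title                | author 
---+----------------------+--------
1  | A Wizard of Earthsea | Le Guin
7  | The Lathe of Heaven  | Le Guin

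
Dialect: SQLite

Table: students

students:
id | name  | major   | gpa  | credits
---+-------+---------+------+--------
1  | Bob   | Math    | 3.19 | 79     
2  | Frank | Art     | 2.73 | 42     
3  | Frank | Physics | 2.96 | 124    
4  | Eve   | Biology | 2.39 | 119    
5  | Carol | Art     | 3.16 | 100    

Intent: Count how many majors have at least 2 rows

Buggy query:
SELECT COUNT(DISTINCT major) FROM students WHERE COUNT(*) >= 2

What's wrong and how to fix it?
Bug: COUNT(*) cannot appear in WHERE; the per-group count doesn't exist yet

Fix: Group first with HAVING COUNT(*) >= 2, then COUNT the resulting groups

Corrected query:
SELECT COUNT(*) FROM (SELECT major FROM students GROUP BY major HAVING COUNT(*) >= 2)

Result:
COUNT(*)
--------
1       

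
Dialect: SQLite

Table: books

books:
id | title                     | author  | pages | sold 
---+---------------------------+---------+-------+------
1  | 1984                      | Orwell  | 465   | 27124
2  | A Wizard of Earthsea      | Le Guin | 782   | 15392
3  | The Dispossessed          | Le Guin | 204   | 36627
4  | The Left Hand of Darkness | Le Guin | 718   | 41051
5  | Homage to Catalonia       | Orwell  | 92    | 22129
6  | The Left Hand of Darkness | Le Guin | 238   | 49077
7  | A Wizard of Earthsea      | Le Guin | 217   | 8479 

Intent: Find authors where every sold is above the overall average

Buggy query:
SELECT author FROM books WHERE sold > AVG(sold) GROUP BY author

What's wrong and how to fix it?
Bug: AVG() is an aggregate; it can't sit directly in WHERE

Fix: Compute the overall average in a scalar subquery and compare each group's MIN against it in HAVING

Corrected query:
SELECT author FROM books GROUP BY author HAVING MIN(sold) > (SELECT AVG(sold) FROM books)

Result:
(no rows)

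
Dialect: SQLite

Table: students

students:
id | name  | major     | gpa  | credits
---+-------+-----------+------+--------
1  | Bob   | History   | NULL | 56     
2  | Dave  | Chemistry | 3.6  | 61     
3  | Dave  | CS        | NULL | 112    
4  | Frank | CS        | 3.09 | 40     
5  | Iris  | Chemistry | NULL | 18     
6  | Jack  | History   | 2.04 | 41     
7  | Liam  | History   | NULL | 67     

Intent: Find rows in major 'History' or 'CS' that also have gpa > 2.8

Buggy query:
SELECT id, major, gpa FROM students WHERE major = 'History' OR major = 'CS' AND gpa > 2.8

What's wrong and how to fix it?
Bug: Without parentheses, AND is evaluated before OR, so the gpa filter only applies to the 'CS' branch

Fix: Add parentheses around the OR so the AND applies to both alternatives

Corrected query:
SELECT id, major, gpa FROM students WHERE (major = 'History' OR major = 'CS') AND gpa > 2.8

Result:
id | major | gpa 
---+-------+-----
4  | CS    | 3.09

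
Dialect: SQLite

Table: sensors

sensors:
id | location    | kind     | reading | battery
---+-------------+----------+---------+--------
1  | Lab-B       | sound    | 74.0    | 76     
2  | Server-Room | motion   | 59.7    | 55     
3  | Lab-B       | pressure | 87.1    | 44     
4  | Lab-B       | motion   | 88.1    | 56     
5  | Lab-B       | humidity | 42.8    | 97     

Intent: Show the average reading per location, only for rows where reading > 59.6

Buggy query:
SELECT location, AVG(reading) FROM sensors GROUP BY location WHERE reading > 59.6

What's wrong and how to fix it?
Bug: WHERE cannot follow GROUP BY

Fix: Place WHERE between FROM and GROUP BY

Corrected query:
SELECT location, AVG(reading) FROM sensors WHERE reading > 59.6 GROUP BY location

Result:
location    | AVG(reading)
------------+-------------
Lab-B       | 83.066667   
Server-Room | 59.7        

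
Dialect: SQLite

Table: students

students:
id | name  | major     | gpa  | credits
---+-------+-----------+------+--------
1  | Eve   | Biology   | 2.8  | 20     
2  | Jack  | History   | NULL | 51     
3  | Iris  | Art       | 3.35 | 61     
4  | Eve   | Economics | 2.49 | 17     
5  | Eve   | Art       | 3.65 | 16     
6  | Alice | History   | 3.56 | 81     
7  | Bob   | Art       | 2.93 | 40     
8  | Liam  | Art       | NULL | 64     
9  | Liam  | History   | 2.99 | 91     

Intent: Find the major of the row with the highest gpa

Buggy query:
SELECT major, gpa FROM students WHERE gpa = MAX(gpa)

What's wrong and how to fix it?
Bug: MAX(gpa) is an aggregate and cannot be used directly in WHERE

Fix: Wrap MAX in a scalar subquery so WHERE compares against a single value

Corrected query:
SELECT major, gpa FROM students WHERE gpa = (SELECT MAX(gpa) FROM students)

Result:
major | gpa 
------+-----
Art   | 3.65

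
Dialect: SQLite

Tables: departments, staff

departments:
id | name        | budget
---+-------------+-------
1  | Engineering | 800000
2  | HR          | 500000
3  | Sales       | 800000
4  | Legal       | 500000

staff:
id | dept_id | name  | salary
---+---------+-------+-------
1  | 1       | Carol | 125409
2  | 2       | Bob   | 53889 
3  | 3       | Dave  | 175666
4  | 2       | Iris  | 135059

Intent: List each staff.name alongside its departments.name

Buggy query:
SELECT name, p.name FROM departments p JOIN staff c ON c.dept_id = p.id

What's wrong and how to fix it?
Bug: Both tables have a 'name' column; the unqualified reference is ambiguous

Fix: Qualify the column with its table alias (c.name)

Corrected query:
SELECT c.name, p.name FROM departments p JOIN staff c ON c.dept_id = p.id

Result:
name  | name       
------+------------
Carol | Engineering
Bob   | HR         
Dave  | Sales      
Iris  | HR         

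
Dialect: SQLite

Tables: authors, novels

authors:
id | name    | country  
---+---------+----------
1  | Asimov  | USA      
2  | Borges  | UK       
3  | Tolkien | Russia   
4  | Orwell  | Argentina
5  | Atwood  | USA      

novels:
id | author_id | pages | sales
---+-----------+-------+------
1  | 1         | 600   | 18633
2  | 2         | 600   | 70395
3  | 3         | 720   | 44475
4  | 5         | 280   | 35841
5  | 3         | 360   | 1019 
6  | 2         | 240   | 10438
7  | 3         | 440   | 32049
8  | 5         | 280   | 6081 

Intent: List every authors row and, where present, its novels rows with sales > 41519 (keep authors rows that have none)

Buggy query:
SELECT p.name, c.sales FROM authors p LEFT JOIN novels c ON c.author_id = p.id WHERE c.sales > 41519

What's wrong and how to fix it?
Bug: Filtering c.sales in WHERE discards the NULL rows produced by LEFT JOIN, turning it into an inner join

Fix: Put 'c.sales > 41519' in the JOIN's ON clause instead of WHERE

Corrected query:
SELECT p.name, c.sales FROM authors p LEFT JOIN novels c ON c.author_id = p.id AND c.sales > 41519

Result:
name    | sales
--------+------
Asimov  | NULL 
Borges  | 70395
Tolkien | 44475
Orwell  | NULL 
Atwood  | NULL 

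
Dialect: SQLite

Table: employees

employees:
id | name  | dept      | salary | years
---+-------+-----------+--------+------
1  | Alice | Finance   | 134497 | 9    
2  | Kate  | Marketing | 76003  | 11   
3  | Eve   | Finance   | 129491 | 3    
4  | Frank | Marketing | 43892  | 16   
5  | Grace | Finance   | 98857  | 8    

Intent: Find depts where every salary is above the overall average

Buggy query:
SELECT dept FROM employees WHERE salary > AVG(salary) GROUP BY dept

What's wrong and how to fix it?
Bug: AVG() is an aggregate; it can't sit directly in WHERE

Fix: Compute the overall average in a scalar subquery and compare each group's MIN against it in HAVING

Corrected query:
SELECT dept FROM employees GROUP BY dept HAVING MIN(salary) > (SELECT AVG(salary) FROM employees)

Result:
dept   
-------
Finance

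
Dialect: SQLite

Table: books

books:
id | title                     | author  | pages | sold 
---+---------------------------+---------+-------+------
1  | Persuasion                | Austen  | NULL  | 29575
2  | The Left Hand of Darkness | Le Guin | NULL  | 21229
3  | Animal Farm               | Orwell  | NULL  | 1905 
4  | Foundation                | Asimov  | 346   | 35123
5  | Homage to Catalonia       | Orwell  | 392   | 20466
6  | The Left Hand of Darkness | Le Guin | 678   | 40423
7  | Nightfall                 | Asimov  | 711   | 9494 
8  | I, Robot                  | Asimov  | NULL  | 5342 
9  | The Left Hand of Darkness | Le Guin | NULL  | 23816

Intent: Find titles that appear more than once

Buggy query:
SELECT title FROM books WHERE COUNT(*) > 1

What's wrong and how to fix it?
Bug: WHERE can't reference COUNT(*); aggregates are computed after WHERE

Fix: Group first, then use HAVING for the count condition

Corrected query:
SELECT title FROM books GROUP BY title HAVING COUNT(*) > 1

Result:
title                    
-------------------------
The Left Hand of Darkness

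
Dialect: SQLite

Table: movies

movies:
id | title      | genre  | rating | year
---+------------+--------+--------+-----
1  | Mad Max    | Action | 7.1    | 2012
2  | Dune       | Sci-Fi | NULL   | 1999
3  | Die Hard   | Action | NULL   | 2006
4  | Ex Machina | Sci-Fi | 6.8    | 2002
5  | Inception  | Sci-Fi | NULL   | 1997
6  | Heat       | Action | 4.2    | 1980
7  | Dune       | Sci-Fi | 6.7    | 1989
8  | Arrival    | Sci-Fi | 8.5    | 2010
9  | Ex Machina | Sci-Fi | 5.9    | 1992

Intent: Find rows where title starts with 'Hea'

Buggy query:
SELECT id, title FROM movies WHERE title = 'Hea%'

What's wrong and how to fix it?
Bug: '=' compares the literal string including the % character; pattern matching needs LIKE

Fix: Replace '=' with LIKE so 'Hea%' is treated as a pattern

Corrected query:
SELECT id, title FROM movies WHERE title LIKE 'Hea%'

Result:
id | title
---+------
6  | Heat 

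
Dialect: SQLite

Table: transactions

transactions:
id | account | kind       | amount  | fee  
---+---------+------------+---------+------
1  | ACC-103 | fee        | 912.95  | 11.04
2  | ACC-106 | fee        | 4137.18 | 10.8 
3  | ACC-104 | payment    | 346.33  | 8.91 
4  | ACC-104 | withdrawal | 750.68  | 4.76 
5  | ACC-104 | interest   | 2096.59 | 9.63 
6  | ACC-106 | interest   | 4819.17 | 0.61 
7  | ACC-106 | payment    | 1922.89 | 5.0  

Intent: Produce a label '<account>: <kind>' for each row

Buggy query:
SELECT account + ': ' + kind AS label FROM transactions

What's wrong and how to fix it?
Bug: '+' is numeric addition; on text columns SQLite converts them to 0 instead of concatenating

Fix: Use the || operator for string concatenation

Corrected query:
SELECT account || ': ' || kind AS label FROM transactions

Result:
label              
-------------------
ACC-103: fee       
ACC-106: fee       
ACC-104: payment   
ACC-104: withdrawal
ACC-104: interest  
ACC-106: interest  
ACC-106: payment   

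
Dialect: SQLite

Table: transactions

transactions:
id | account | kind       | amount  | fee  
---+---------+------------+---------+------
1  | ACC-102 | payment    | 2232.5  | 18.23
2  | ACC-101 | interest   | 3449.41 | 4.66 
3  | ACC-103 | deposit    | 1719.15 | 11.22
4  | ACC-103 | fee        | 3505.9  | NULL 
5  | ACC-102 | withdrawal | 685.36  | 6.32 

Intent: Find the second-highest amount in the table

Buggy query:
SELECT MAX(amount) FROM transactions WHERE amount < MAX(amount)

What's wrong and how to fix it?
Bug: MAX(amount) on the right of the comparison is an aggregate-in-WHERE error

Fix: Compute the overall MAX in a subquery, then take MAX of rows below it

Corrected query:
SELECT MAX(amount) FROM transactions WHERE amount < (SELECT MAX(amount) FROM transactions)

Result:
MAX(amount)
-----------
3449.41    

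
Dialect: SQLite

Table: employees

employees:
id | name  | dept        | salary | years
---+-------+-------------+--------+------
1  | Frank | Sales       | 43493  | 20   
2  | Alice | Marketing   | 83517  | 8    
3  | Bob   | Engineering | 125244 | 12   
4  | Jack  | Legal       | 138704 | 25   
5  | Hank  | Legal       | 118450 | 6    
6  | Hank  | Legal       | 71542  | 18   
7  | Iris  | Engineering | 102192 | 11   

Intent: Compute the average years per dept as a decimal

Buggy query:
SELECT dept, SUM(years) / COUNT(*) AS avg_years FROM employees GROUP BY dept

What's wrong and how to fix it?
Bug: SUM(years) and COUNT(*) are both integers; the division truncates the fractional part

Fix: Cast one side to REAL so the division keeps the fractional part

Corrected query:
SELECT dept, SUM(years) * 1.0 / COUNT(*) AS avg_years FROM employees GROUP BY dept

Result:
dept        | avg_years
------------+----------
Engineering | 11.5     
Legal       | 16.333333
Marketing   | 8        
Sales       | 20       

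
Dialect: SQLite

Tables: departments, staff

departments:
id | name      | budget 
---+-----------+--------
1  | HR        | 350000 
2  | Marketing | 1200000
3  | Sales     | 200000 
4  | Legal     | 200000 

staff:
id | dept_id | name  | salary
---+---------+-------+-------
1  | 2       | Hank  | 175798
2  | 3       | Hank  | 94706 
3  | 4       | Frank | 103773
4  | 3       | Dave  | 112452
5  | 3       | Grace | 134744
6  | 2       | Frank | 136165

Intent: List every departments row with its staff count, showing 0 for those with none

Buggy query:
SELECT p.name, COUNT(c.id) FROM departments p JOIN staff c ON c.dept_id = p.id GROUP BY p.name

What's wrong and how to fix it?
Bug: INNER JOIN drops departments rows that have no matching staff rows

Fix: Use LEFT JOIN so parents without children still appear (COUNT(c.id) gives 0)

Corrected query:
SELECT p.name, COUNT(c.id) FROM departments p LEFT JOIN staff c ON c.dept_id = p.id GROUP BY p.name

Result:
name      | COUNT(c.id)
----------+------------
HR        | 0          
Legal     | 1          
Marketing | 2          
Sales     | 3          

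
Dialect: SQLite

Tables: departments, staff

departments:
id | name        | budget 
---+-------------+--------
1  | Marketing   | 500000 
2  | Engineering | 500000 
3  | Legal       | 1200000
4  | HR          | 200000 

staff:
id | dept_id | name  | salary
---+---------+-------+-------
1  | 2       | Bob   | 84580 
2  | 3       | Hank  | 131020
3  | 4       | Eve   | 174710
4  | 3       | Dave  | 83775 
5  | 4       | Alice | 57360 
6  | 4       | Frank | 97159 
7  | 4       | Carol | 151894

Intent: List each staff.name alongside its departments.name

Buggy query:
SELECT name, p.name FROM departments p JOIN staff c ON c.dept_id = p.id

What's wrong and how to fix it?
Bug: 'name' exists in both joined tables, so the database can't tell which one is meant

Fix: Prefix ambiguous columns with the table alias

Corrected query:
SELECT c.name, p.name FROM departments p JOIN staff c ON c.dept_id = p.id

Result:
name  | name       
------+------------
Bob   | Engineering
Hank  | Legal      
Eve   | HR         
Dave  | Legal      
Alice | HR         
Frank | HR         
Carol | HR         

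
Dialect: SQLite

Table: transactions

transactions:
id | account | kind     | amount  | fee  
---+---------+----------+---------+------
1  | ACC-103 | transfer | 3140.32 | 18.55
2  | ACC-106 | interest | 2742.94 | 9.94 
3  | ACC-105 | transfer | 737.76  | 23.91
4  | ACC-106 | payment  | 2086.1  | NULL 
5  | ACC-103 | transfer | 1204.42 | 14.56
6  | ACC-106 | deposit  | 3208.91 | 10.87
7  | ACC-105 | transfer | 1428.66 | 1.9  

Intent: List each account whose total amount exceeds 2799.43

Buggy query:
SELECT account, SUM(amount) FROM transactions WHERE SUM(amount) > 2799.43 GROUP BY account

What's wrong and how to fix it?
Bug: Aggregate functions cannot appear in a WHERE clause

Fix: Use HAVING (which filters groups after aggregation) instead of WHERE

Corrected query:
SELECT account, SUM(amount) FROM transactions GROUP BY account HAVING SUM(amount) > 2799.43

Result:
account | SUM(amount)
--------+------------
ACC-103 | 4344.74    
ACC-106 | 8037.95    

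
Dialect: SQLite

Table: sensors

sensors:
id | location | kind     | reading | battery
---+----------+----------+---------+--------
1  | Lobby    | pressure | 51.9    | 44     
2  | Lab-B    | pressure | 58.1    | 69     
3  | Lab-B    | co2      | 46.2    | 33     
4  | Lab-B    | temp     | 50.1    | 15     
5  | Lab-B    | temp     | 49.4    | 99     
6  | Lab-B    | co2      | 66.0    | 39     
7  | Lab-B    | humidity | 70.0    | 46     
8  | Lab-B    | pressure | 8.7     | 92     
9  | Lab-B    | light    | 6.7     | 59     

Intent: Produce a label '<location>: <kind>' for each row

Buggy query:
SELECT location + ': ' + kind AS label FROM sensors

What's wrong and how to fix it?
Bug: SQLite uses || for string concatenation; + coerces text to numbers (yielding 0)

Fix: Use the || operator for string concatenation

Corrected query:
SELECT location || ': ' || kind AS label FROM sensors

Result:
label          
---------------
Lobby: pressure
Lab-B: pressure
Lab-B: co2     
Lab-B: temp    
Lab-B: temp    
Lab-B: co2     
Lab-B: humidity
Lab-B: pressure
Lab-B: light   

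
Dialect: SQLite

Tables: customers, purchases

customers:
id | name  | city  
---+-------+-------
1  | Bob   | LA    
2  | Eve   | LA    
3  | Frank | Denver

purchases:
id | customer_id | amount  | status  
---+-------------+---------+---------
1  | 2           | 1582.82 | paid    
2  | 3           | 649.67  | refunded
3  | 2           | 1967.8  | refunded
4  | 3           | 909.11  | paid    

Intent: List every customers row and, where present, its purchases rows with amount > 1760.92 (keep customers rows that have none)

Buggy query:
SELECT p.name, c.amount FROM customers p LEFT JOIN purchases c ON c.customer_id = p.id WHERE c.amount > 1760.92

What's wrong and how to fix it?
Bug: A WHERE condition on the right-hand table after LEFT JOIN drops unmatched parents

Fix: Put 'c.amount > 1760.92' in the JOIN's ON clause instead of WHERE

Corrected query:
SELECT p.name, c.amount FROM customers p LEFT JOIN purchases c ON c.customer_id = p.id AND c.amount > 1760.92

Result:
name  | amount
------+-------
Bob   | NULL  
Eve   | 1967.8
Frank | NULL  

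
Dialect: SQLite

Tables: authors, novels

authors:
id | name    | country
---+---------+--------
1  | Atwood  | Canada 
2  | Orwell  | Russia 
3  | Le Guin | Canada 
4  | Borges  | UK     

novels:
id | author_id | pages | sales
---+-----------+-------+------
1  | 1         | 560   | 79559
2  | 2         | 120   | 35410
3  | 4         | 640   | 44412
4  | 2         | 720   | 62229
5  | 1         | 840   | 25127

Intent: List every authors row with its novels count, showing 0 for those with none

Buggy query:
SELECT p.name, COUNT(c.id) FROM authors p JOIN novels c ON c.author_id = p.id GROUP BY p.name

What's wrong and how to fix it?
Bug: INNER JOIN drops authors rows that have no matching novels rows

Fix: Use LEFT JOIN so parents without children still appear (COUNT(c.id) gives 0)

Corrected query:
SELECT p.name, COUNT(c.id) FROM authors p LEFT JOIN novels c ON c.author_id = p.id GROUP BY p.name

Result:
name    | COUNT(c.id)
--------+------------
Atwood  | 2          
Borges  | 1          
Le Guin | 0          
Orwell  | 2          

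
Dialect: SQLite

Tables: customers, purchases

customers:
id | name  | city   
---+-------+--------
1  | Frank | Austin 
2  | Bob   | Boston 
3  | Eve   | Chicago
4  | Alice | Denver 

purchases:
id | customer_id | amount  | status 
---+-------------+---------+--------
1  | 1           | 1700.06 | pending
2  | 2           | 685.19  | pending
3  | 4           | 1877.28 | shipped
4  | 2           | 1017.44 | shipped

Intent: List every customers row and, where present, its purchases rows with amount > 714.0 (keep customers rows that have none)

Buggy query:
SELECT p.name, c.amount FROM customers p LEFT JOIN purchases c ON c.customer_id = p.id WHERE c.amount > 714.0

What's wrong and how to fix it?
Bug: Filtering c.amount in WHERE discards the NULL rows produced by LEFT JOIN, turning it into an inner join

Fix: Put 'c.amount > 714.0' in the JOIN's ON clause instead of WHERE

Corrected query:
SELECT p.name, c.amount FROM customers p LEFT JOIN purchases c ON c.customer_id = p.id AND c.amount > 714.0

Result:
name  | amount 
------+--------
Frank | 1700.06
Bob   | 1017.44
Eve   | NULL   
Alice | 1877.28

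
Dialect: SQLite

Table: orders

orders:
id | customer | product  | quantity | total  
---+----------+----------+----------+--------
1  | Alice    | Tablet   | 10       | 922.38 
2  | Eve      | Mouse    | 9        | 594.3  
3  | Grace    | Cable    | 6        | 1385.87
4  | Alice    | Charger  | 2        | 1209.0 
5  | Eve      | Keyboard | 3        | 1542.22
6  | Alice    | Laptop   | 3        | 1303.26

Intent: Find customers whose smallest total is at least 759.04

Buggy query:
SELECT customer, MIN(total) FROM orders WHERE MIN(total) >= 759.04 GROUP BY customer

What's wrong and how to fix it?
Bug: MIN() in WHERE is a misuse of aggregate

Fix: Use HAVING for the per-group MIN condition

Corrected query:
SELECT customer, MIN(total) FROM orders GROUP BY customer HAVING MIN(total) >= 759.04

Result:
customer | MIN(total)
---------+-----------
Alice    | 922.38    
Grace    | 1385.87   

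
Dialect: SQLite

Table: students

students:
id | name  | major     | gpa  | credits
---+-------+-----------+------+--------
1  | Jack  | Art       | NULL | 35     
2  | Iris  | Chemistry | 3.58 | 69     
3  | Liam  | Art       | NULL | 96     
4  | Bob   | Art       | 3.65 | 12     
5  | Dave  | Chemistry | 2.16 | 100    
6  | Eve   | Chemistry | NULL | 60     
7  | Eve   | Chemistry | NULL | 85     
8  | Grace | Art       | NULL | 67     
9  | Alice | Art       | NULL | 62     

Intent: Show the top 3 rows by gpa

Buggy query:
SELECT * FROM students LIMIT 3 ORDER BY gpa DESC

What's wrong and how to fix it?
Bug: LIMIT must come after ORDER BY

Fix: Sort with ORDER BY, then apply LIMIT

Corrected query:
SELECT * FROM students ORDER BY gpa DESC LIMIT 3

Result:
id | name | major     | gpa  | credits
---+------+-----------+------+--------
4  | Bob  | Art       | 3.65 | 12     
2  | Iris | Chemistry | 3.58 | 69     
5  | Dave | Chemistry | 2.16 | 100    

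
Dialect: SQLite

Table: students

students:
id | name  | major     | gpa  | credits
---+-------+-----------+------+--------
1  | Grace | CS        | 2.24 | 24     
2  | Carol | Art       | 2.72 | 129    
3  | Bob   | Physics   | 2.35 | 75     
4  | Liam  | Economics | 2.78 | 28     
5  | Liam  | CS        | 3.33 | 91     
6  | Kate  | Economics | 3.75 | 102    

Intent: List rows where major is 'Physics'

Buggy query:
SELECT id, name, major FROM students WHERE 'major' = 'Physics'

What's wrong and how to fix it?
Bug: Single quotes denote string literals in SQL; the column name is being compared as a constant string

Fix: Remove the quotes around the column name (or use double quotes for an identifier)

Corrected query:
SELECT id, name, major FROM students WHERE major = 'Physics'

Result:
id | name | major  
---+------+--------
3  | Bob  | Physics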